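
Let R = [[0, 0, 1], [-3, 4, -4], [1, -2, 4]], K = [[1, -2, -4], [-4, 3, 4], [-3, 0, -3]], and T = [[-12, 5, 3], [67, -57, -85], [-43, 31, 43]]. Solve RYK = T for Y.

Y = [[0, 5, 3], [5, 4, 2], [5, 5, -1]]

Isolating Y: multiply by R⁻¹ from the left and K⁻¹ from the right, so Y = R⁻¹TK⁻¹.
det R = 2; the adjugate gives R⁻¹ = [[4, -1, -2], [4, -1/2, -3/2], [1, 0, 0]].
det K = 3; the adjugate gives K⁻¹ = [[-3, -2, 4/3], [-8, -5, 4], [3, 2, -5/3]].
R⁻¹T = [[-29, 15, 11], [-17, 2, -10], [-12, 5, 3]].
Y = (R⁻¹T)K⁻¹ = [[0, 5, 3], [5, 4, 2], [5, 5, -1]].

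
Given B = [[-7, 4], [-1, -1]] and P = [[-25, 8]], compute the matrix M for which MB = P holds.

Since B sits to the right of M, M = PB⁻¹.
det B = 11; the adjugate gives B⁻¹ = [[-1/11, -4/11], [1/11, -7/11]].
M = PB⁻¹ = [[-25, 8]] · [[-1/11, -4/11], [1/11, -7/11]] = [[3, 4]].

M = [[3, 4]]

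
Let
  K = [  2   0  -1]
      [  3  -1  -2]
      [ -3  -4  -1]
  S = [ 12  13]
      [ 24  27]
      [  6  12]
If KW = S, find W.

W = [[6, 5], [-6, -6], [0, -3]]

Left-multiplying both sides by K⁻¹ gives W = K⁻¹S.
det K = 1, so K⁻¹ = [[-7, 4, -1], [9, -5, 1], [-15, 8, -2]].
W = K⁻¹S = [[-7, 4, -1], [9, -5, 1], [-15, 8, -2]] · [[12, 13], [24, 27], [6, 12]] = [[6, 5], [-6, -6], [0, -3]].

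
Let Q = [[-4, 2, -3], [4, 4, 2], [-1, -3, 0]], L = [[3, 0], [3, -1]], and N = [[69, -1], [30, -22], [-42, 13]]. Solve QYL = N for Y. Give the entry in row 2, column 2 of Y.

4

Isolating Y: multiply by Q⁻¹ from the left and L⁻¹ from the right, so Y = Q⁻¹NL⁻¹.
det Q = -4, so Q⁻¹ = [[-3/2, -9/4, -4], [1/2, 3/4, 1], [2, 7/2, 6]].
det L = -3; the adjugate gives L⁻¹ = [[1/3, 0], [1, -1]].
Q⁻¹N = [[-3, -1], [15, -4], [-9, -1]].
Y = (Q⁻¹N)L⁻¹ = [[-2, 1], [1, 4], [-4, 1]].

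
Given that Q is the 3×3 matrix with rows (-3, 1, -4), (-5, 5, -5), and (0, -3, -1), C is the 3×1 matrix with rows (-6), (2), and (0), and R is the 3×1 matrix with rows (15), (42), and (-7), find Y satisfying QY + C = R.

Y = [[1], [4], [-5]]

QY = R − C = [[21], [40], [-7]].
Since Q multiplies Y on the left, Y = Q⁻¹(R − C).
det Q = -5; the adjugate gives Q⁻¹ = [[4, -13/5, -3], [1, -3/5, -1], [-3, 9/5, 2]].
Y = Q⁻¹(R − C) = [[1], [4], [-5]].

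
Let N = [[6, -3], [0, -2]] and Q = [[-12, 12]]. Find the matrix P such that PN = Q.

P = [[-2, -3]]

Right-multiplying both sides by N⁻¹ gives P = QN⁻¹.
det N = -12, so N⁻¹ = [[1/6, -1/4], [0, -1/2]].
P = QN⁻¹ = [[-12, 12]] · [[1/6, -1/4], [0, -1/2]] = [[-2, -3]].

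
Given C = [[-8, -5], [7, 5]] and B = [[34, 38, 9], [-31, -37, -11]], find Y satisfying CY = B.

C is on the left of Y, so left-multiply by C⁻¹: Y = C⁻¹B.
det C = -5, so C⁻¹ = [[-1, -1], [7/5, 8/5]].
Y = C⁻¹B = [[-1, -1], [7/5, 8/5]] · [[34, 38, 9], [-31, -37, -11]] = [[-3, -1, 2], [-2, -6, -5]].

Y = [[-3, -1, 2], [-2, -6, -5]]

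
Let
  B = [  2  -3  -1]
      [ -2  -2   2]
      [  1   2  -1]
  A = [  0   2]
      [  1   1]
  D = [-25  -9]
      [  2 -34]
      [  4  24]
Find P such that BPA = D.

P = [[3, -4], [1, 5], [-5, 2]]

P = B⁻¹DA⁻¹ (apply B⁻¹ on the left and A⁻¹ on the right).
B has determinant -2; B⁻¹ = [[1, 5/2, 4], [0, 1/2, 1], [1, 7/2, 5]].
A has determinant -2; A⁻¹ = [[-1/2, 1], [1/2, 0]].
B⁻¹D = [[-4, 2], [5, 7], [2, -8]].
P = (B⁻¹D)A⁻¹ = [[3, -4], [1, 5], [-5, 2]].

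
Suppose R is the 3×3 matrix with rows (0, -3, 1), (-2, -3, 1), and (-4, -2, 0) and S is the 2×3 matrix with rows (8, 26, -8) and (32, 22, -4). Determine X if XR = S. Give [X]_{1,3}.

Since R sits to the right of X, X = SR⁻¹.
R has determinant 4; R⁻¹ = [[1/2, -1/2, 0], [-1, 1, -1/2], [-2, 3, -3/2]].
X = SR⁻¹ = [[8, 26, -8], [32, 22, -4]] · [[1/2, -1/2, 0], [-1, 1, -1/2], [-2, 3, -3/2]] = [[-6, -2, -1], [2, -6, -5]].

-1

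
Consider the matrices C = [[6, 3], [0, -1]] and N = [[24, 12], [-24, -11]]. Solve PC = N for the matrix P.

P = [[4, 0], [-4, -1]]

C is on the right of P, so right-multiply by C⁻¹: P = NC⁻¹.
det C = -6; the adjugate gives C⁻¹ = [[1/6, 1/2], [0, -1]].
P = NC⁻¹ = [[24, 12], [-24, -11]] · [[1/6, 1/2], [0, -1]] = [[4, 0], [-4, -1]].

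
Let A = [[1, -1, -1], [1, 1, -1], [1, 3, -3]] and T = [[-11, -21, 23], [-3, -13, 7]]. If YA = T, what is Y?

Y = [[-1, -4, -6], [3, -4, -2]]

A is on the right of Y, so right-multiply by A⁻¹: Y = TA⁻¹.
det A = -4, so A⁻¹ = [[0, 3/2, -1/2], [-1/2, 1/2, 0], [-1/2, 1, -1/2]].
Y = TA⁻¹ = [[-11, -21, 23], [-3, -13, 7]] · [[0, 3/2, -1/2], [-1/2, 1/2, 0], [-1/2, 1, -1/2]] = [[-1, -4, -6], [3, -4, -2]].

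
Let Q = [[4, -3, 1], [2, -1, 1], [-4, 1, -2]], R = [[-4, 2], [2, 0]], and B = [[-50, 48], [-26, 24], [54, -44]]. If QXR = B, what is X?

X = [[4, 1], [-2, -5], [2, 4]]

X = Q⁻¹BR⁻¹ (apply Q⁻¹ on the left and R⁻¹ on the right).
Q has determinant 2; Q⁻¹ = [[1/2, -5/2, -1], [0, -2, -1], [-1, 4, 1]].
R has determinant -4; R⁻¹ = [[0, 1/2], [1/2, 1]].
Q⁻¹B = [[-14, 8], [-2, -4], [0, 4]].
X = (Q⁻¹B)R⁻¹ = [[4, 1], [-2, -5], [2, 4]].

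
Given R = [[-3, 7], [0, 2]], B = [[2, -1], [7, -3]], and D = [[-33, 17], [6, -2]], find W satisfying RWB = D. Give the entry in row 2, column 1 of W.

W = R⁻¹DB⁻¹ (apply R⁻¹ on the left and B⁻¹ on the right).
det R = -6, so R⁻¹ = [[-1/3, 7/6], [0, 1/2]].
B has determinant 1; B⁻¹ = [[-3, 1], [-7, 2]].
R⁻¹D = [[18, -8], [3, -1]].
W = (R⁻¹D)B⁻¹ = [[2, 2], [-2, 1]].

-2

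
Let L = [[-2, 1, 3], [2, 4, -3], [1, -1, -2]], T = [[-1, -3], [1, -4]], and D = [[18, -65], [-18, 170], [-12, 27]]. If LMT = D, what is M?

M = [[-4, -4], [-3, -3], [-2, 4]]

Left-multiply by L⁻¹ and right-multiply by T⁻¹: M = L⁻¹DT⁻¹.
L has determinant 5; L⁻¹ = [[-11/5, -1/5, -3], [1/5, 1/5, 0], [-6/5, -1/5, -2]].
det T = 7; the adjugate gives T⁻¹ = [[-4/7, 3/7], [-1/7, -1/7]].
L⁻¹D = [[0, 28], [0, 21], [6, -10]].
M = (L⁻¹D)T⁻¹ = [[-4, -4], [-3, -3], [-2, 4]].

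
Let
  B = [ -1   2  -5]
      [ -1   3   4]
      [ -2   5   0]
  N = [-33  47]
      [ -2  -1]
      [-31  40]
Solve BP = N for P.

Left-multiplying both sides by B⁻¹ gives P = B⁻¹N.
det B = -1, so B⁻¹ = [[20, 25, -23], [8, 10, -9], [-1, -1, 1]].
P = B⁻¹N = [[20, 25, -23], [8, 10, -9], [-1, -1, 1]] · [[-33, 47], [-2, -1], [-31, 40]] = [[3, -5], [-5, 6], [4, -6]].

P = [[3, -5], [-5, 6], [4, -6]]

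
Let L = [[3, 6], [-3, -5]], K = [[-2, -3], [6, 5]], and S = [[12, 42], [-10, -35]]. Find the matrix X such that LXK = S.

X = [[0, 0], [-4, -1]]

Isolating X: multiply by L⁻¹ from the left and K⁻¹ from the right, so X = L⁻¹SK⁻¹.
L has determinant 3; L⁻¹ = [[-5/3, -2], [1, 1]].
det K = 8, so K⁻¹ = [[5/8, 3/8], [-3/4, -1/4]].
L⁻¹S = [[0, 0], [2, 7]].
X = (L⁻¹S)K⁻¹ = [[0, 0], [-4, -1]].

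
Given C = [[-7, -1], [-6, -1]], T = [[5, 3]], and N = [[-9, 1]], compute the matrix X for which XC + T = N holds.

X = [[2, 0]]

XC = N − T = [[-14, -2]].
Since C sits to the right of X, X = (N − T)C⁻¹.
det C = 1, so C⁻¹ = [[-1, 1], [6, -7]].
X = (N − T)C⁻¹ = [[2, 0]].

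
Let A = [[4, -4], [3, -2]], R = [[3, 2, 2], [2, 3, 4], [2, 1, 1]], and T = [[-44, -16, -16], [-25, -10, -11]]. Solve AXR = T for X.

X = [[3, -1, -5], [0, -1, 5]]

X = A⁻¹TR⁻¹ (apply A⁻¹ on the left and R⁻¹ on the right).
det A = 4; the adjugate gives A⁻¹ = [[-1/2, 1], [-3/4, 1]].
R has determinant 1; R⁻¹ = [[-1, 0, 2], [6, -1, -8], [-4, 1, 5]].
A⁻¹T = [[-3, -2, -3], [8, 2, 1]].
X = (A⁻¹T)R⁻¹ = [[3, -1, -5], [0, -1, 5]].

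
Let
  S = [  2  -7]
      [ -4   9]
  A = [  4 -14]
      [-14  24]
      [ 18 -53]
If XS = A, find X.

X = [[2, 0], [3, 5], [5, -2]]

Since S sits to the right of X, X = AS⁻¹.
det S = -10; the adjugate gives S⁻¹ = [[-9/10, -7/10], [-2/5, -1/5]].
X = AS⁻¹ = [[4, -14], [-14, 24], [18, -53]] · [[-9/10, -7/10], [-2/5, -1/5]] = [[2, 0], [3, 5], [5, -2]].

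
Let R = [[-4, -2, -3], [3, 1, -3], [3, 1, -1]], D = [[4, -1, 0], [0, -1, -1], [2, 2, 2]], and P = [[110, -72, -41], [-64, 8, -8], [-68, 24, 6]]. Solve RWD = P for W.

W = [[-5, -1, 1], [-4, -4, 0], [-1, -5, 1]]

W = R⁻¹PD⁻¹ (apply R⁻¹ on the left and D⁻¹ on the right).
R has determinant 4; R⁻¹ = [[1/2, -5/4, 9/4], [-3/2, 13/4, -21/4], [0, -1/2, 1/2]].
det D = 2; the adjugate gives D⁻¹ = [[0, 1, 1/2], [-1, 4, 2], [1, -5, -2]].
R⁻¹P = [[-18, 8, 3], [-16, 8, 4], [-2, 8, 7]].
W = (R⁻¹P)D⁻¹ = [[-5, -1, 1], [-4, -4, 0], [-1, -5, 1]].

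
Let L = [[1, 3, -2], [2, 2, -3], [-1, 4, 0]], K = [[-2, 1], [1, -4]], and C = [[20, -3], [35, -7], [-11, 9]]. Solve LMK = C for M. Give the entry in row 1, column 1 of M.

-5

Isolating M: multiply by L⁻¹ from the left and K⁻¹ from the right, so M = L⁻¹CK⁻¹.
L has determinant 1; L⁻¹ = [[12, -8, -5], [3, -2, -1], [10, -7, -4]].
K has determinant 7; K⁻¹ = [[-4/7, -1/7], [-1/7, -2/7]].
L⁻¹C = [[15, -25], [1, -4], [-1, -17]].
M = (L⁻¹C)K⁻¹ = [[-5, 5], [0, 1], [3, 5]].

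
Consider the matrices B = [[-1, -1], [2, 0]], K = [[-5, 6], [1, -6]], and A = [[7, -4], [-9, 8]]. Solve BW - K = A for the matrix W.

W = [[-4, 1], [2, -3]]

BW = A + K = [[2, 2], [-8, 2]].
Left-multiplying both sides by B⁻¹ gives W = B⁻¹(A + K).
B has determinant 2; B⁻¹ = [[0, 1/2], [-1, -1/2]].
W = B⁻¹(A + K) = [[-4, 1], [2, -3]].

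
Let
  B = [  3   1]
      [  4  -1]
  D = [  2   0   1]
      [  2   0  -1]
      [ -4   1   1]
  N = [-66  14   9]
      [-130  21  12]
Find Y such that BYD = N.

Y = [[-3, -1, 5], [4, 3, -1]]

Left-multiply by B⁻¹ and right-multiply by D⁻¹: Y = B⁻¹ND⁻¹.
det B = -7, so B⁻¹ = [[1/7, 1/7], [4/7, -3/7]].
D has determinant 4; D⁻¹ = [[1/4, 1/4, 0], [1/2, 3/2, 1], [1/2, -1/2, 0]].
B⁻¹N = [[-28, 5, 3], [18, -1, 0]].
Y = (B⁻¹N)D⁻¹ = [[-3, -1, 5], [4, 3, -1]].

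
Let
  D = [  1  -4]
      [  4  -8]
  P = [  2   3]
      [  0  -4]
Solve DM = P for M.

M = [[-2, -5], [-1, -2]]

Left-multiplying both sides by D⁻¹ gives M = D⁻¹P.
D has determinant 8; D⁻¹ = [[-1, 1/2], [-1/2, 1/8]].
M = D⁻¹P = [[-1, 1/2], [-1/2, 1/8]] · [[2, 3], [0, -4]] = [[-2, -5], [-1, -2]].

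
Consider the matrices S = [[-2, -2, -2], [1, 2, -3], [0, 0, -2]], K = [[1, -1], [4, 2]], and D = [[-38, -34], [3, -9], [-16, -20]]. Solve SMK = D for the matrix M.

Isolating M: multiply by S⁻¹ from the left and K⁻¹ from the right, so M = S⁻¹DK⁻¹.
det S = 4, so S⁻¹ = [[-1, -1, 5/2], [1/2, 1, -2], [0, 0, -1/2]].
det K = 6, so K⁻¹ = [[1/3, 1/6], [-2/3, 1/6]].
S⁻¹D = [[-5, -7], [16, 14], [8, 10]].
M = (S⁻¹D)K⁻¹ = [[3, -2], [-4, 5], [-4, 3]].

M = [[3, -2], [-4, 5], [-4, 3]]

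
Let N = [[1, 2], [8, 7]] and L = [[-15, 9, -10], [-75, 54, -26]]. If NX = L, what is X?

N is on the left of X, so left-multiply by N⁻¹: X = N⁻¹L.
det N = -9, so N⁻¹ = [[-7/9, 2/9], [8/9, -1/9]].
X = N⁻¹L = [[-7/9, 2/9], [8/9, -1/9]] · [[-15, 9, -10], [-75, 54, -26]] = [[-5, 5, 2], [-5, 2, -6]].

X = [[-5, 5, 2], [-5, 2, -6]]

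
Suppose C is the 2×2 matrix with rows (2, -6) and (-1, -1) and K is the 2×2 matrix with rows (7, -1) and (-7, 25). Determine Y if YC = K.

C is on the right of Y, so right-multiply by C⁻¹: Y = KC⁻¹.
C has determinant -8; C⁻¹ = [[1/8, -3/4], [-1/8, -1/4]].
Y = KC⁻¹ = [[7, -1], [-7, 25]] · [[1/8, -3/4], [-1/8, -1/4]] = [[1, -5], [-4, -1]].

Y = [[1, -5], [-4, -1]]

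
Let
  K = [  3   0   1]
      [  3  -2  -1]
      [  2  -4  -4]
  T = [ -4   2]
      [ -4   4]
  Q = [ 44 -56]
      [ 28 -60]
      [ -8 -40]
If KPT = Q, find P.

Left-multiply by K⁻¹ and right-multiply by T⁻¹: P = K⁻¹QT⁻¹.
det K = 4, so K⁻¹ = [[1, -1, 1/2], [5/2, -7/2, 3/2], [-2, 3, -3/2]].
det T = -8; the adjugate gives T⁻¹ = [[-1/2, 1/4], [-1/2, 1/2]].
K⁻¹Q = [[12, -16], [0, 10], [8, -8]].
P = (K⁻¹Q)T⁻¹ = [[2, -5], [-5, 5], [0, -2]].

P = [[2, -5], [-5, 5], [0, -2]]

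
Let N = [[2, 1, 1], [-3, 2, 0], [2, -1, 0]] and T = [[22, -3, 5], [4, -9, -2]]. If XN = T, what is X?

X = [[5, -4, 0], [-2, -6, -5]]

Since N sits to the right of X, X = TN⁻¹.
N has determinant -1; N⁻¹ = [[0, 1, 2], [0, 2, 3], [1, -4, -7]].
X = TN⁻¹ = [[22, -3, 5], [4, -9, -2]] · [[0, 1, 2], [0, 2, 3], [1, -4, -7]] = [[5, -4, 0], [-2, -6, -5]].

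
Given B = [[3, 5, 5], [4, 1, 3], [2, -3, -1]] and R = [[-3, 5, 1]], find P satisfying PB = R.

P = [[3, -4, 2]]

Right-multiplying both sides by B⁻¹ gives P = RB⁻¹.
det B = 4; the adjugate gives B⁻¹ = [[2, -5/2, 5/2], [5/2, -13/4, 11/4], [-7/2, 19/4, -17/4]].
P = RB⁻¹ = [[-3, 5, 1]] · [[2, -5/2, 5/2], [5/2, -13/4, 11/4], [-7/2, 19/4, -17/4]] = [[3, -4, 2]].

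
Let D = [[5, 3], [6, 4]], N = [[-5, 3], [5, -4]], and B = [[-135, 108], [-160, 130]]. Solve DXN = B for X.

X = [[3, -3], [-5, -4]]

Left-multiply by D⁻¹ and right-multiply by N⁻¹: X = D⁻¹BN⁻¹.
det D = 2; the adjugate gives D⁻¹ = [[2, -3/2], [-3, 5/2]].
det N = 5; the adjugate gives N⁻¹ = [[-4/5, -3/5], [-1, -1]].
D⁻¹B = [[-30, 21], [5, 1]].
X = (D⁻¹B)N⁻¹ = [[3, -3], [-5, -4]].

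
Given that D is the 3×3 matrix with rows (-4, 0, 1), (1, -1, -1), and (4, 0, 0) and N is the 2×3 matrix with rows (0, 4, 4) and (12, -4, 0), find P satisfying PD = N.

P = [[0, -4, 1], [4, 4, 6]]

Right-multiplying both sides by D⁻¹ gives P = ND⁻¹.
D has determinant 4; D⁻¹ = [[0, 0, 1/4], [-1, -1, -3/4], [1, 0, 1]].
P = ND⁻¹ = [[0, 4, 4], [12, -4, 0]] · [[0, 0, 1/4], [-1, -1, -3/4], [1, 0, 1]] = [[0, -4, 1], [4, 4, 6]].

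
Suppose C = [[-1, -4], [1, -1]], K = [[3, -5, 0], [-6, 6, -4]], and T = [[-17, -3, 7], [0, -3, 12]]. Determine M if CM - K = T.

CM = T + K = [[-14, -8, 7], [-6, 3, 8]].
C is on the left of M, so left-multiply by C⁻¹: M = C⁻¹(T + K).
det C = 5; the adjugate gives C⁻¹ = [[-1/5, 4/5], [-1/5, -1/5]].
M = C⁻¹(T + K) = [[-2, 4, 5], [4, 1, -3]].

M = [[-2, 4, 5], [4, 1, -3]]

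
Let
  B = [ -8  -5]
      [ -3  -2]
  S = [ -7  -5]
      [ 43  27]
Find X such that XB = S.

X = [[-1, 5], [-5, -1]]

B is on the right of X, so right-multiply by B⁻¹: X = SB⁻¹.
det B = 1, so B⁻¹ = [[-2, 5], [3, -8]].
X = SB⁻¹ = [[-7, -5], [43, 27]] · [[-2, 5], [3, -8]] = [[-1, 5], [-5, -1]].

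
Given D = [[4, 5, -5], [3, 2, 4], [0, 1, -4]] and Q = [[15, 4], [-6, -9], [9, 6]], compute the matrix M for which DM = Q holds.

D is on the left of M, so left-multiply by D⁻¹: M = D⁻¹Q.
D has determinant -3; D⁻¹ = [[4, -5, -10], [-4, 16/3, 31/3], [-1, 4/3, 7/3]].
M = D⁻¹Q = [[4, -5, -10], [-4, 16/3, 31/3], [-1, 4/3, 7/3]] · [[15, 4], [-6, -9], [9, 6]] = [[0, 1], [1, -2], [-2, -2]].

M = [[0, 1], [1, -2], [-2, -2]]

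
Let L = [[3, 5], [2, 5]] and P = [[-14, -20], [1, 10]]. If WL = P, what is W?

Since L sits to the right of W, W = PL⁻¹.
det L = 5, so L⁻¹ = [[1, -1], [-2/5, 3/5]].
W = PL⁻¹ = [[-14, -20], [1, 10]] · [[1, -1], [-2/5, 3/5]] = [[-6, 2], [-3, 5]].

W = [[-6, 2], [-3, 5]]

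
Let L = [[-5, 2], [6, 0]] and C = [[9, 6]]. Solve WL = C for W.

W = [[3, 4]]

L is on the right of W, so right-multiply by L⁻¹: W = CL⁻¹.
det L = -12; the adjugate gives L⁻¹ = [[0, 1/6], [1/2, 5/12]].
W = CL⁻¹ = [[9, 6]] · [[0, 1/6], [1/2, 5/12]] = [[3, 4]].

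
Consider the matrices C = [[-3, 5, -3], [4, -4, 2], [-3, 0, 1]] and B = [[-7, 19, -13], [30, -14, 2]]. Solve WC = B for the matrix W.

W = [[3, -1, -2], [2, 6, -4]]

C is on the right of W, so right-multiply by C⁻¹: W = BC⁻¹.
det C = -2, so C⁻¹ = [[2, 5/2, 1], [5, 6, 3], [6, 15/2, 4]].
W = BC⁻¹ = [[-7, 19, -13], [30, -14, 2]] · [[2, 5/2, 1], [5, 6, 3], [6, 15/2, 4]] = [[3, -1, -2], [2, 6, -4]].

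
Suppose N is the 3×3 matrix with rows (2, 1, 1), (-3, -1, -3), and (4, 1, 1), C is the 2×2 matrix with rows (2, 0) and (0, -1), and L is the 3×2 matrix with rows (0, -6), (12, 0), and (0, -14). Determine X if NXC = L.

X = [[0, 4], [3, 3], [-3, -5]]

Left-multiply by N⁻¹ and right-multiply by C⁻¹: X = N⁻¹LC⁻¹.
det N = -4; the adjugate gives N⁻¹ = [[-1/2, 0, 1/2], [9/4, 1/2, -3/4], [-1/4, -1/2, -1/4]].
det C = -2; the adjugate gives C⁻¹ = [[1/2, 0], [0, -1]].
N⁻¹L = [[0, -4], [6, -3], [-6, 5]].
X = (N⁻¹L)C⁻¹ = [[0, 4], [3, 3], [-3, -5]].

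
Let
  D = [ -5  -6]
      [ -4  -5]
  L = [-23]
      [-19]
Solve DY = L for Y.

Y = [[1], [3]]

D is on the left of Y, so left-multiply by D⁻¹: Y = D⁻¹L.
D has determinant 1; D⁻¹ = [[-5, 6], [4, -5]].
Y = D⁻¹L = [[-5, 6], [4, -5]] · [[-23], [-19]] = [[1], [3]].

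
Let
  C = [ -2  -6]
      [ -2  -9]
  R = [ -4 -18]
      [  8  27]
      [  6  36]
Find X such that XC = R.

X = [[0, 2], [-3, -1], [3, -6]]

Since C sits to the right of X, X = RC⁻¹.
det C = 6; the adjugate gives C⁻¹ = [[-3/2, 1], [1/3, -1/3]].
X = RC⁻¹ = [[-4, -18], [8, 27], [6, 36]] · [[-3/2, 1], [1/3, -1/3]] = [[0, 2], [-3, -1], [3, -6]].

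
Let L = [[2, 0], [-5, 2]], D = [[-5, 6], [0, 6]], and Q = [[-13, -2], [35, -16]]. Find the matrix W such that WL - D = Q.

W = [[-4, 2], [5, -5]]

WL = Q + D = [[-18, 4], [35, -10]].
Right-multiplying both sides by L⁻¹ gives W = (Q + D)L⁻¹.
L has determinant 4; L⁻¹ = [[1/2, 0], [5/4, 1/2]].
W = (Q + D)L⁻¹ = [[-4, 2], [5, -5]].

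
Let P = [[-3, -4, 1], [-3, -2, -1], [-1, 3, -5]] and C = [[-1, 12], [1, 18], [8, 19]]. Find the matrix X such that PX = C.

X = [[3, -6], [-3, 1], [-4, -2]]

P is on the left of X, so left-multiply by P⁻¹: X = P⁻¹C.
P has determinant 6; P⁻¹ = [[13/6, -17/6, 1], [-7/3, 8/3, -1], [-11/6, 13/6, -1]].
X = P⁻¹C = [[13/6, -17/6, 1], [-7/3, 8/3, -1], [-11/6, 13/6, -1]] · [[-1, 12], [1, 18], [8, 19]] = [[3, -6], [-3, 1], [-4, -2]].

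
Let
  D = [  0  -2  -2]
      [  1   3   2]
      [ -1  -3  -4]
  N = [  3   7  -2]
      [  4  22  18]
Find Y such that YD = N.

Y = [[1, 6, 3], [-5, 4, 0]]

Right-multiplying both sides by D⁻¹ gives Y = ND⁻¹.
det D = -4, so D⁻¹ = [[3/2, 1/2, -1/2], [-1/2, 1/2, 1/2], [0, -1/2, -1/2]].
Y = ND⁻¹ = [[3, 7, -2], [4, 22, 18]] · [[3/2, 1/2, -1/2], [-1/2, 1/2, 1/2], [0, -1/2, -1/2]] = [[1, 6, 3], [-5, 4, 0]].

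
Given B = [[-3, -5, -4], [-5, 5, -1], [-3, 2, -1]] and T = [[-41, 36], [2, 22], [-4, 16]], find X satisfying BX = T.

Since B multiplies X on the left, X = B⁻¹T.
det B = -1; the adjugate gives B⁻¹ = [[3, 13, -25], [2, 9, -17], [-5, -21, 40]].
X = B⁻¹T = [[3, 13, -25], [2, 9, -17], [-5, -21, 40]] · [[-41, 36], [2, 22], [-4, 16]] = [[3, -6], [4, -2], [3, -2]].

X = [[3, -6], [4, -2], [3, -2]]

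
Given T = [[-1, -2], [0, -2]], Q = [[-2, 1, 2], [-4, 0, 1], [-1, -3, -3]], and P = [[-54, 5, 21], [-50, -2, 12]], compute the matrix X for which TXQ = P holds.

X = [[-1, -1, 2], [-2, -5, -1]]

Left-multiply by T⁻¹ and right-multiply by Q⁻¹: X = T⁻¹PQ⁻¹.
det T = 2, so T⁻¹ = [[-1, 1], [0, -1/2]].
Q has determinant 5; Q⁻¹ = [[3/5, -3/5, 1/5], [-13/5, 8/5, -6/5], [12/5, -7/5, 4/5]].
T⁻¹P = [[4, -7, -9], [25, 1, -6]].
X = (T⁻¹P)Q⁻¹ = [[-1, -1, 2], [-2, -5, -1]].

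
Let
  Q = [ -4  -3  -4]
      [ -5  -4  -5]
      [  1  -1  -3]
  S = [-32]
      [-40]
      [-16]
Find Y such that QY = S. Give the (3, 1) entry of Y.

6

Since Q multiplies Y on the left, Y = Q⁻¹S.
det Q = -4, so Q⁻¹ = [[-7/4, 5/4, 1/4], [5, -4, 0], [-9/4, 7/4, -1/4]].
Y = Q⁻¹S = [[-7/4, 5/4, 1/4], [5, -4, 0], [-9/4, 7/4, -1/4]] · [[-32], [-40], [-16]] = [[2], [0], [6]].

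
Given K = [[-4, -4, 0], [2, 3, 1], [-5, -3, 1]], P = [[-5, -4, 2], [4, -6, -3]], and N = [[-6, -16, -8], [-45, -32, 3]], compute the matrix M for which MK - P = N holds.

M = [[5, -3, -3], [5, -3, 3]]

MK = N + P = [[-11, -20, -6], [-41, -38, 0]].
K is on the right of M, so right-multiply by K⁻¹: M = (N + P)K⁻¹.
det K = 4; the adjugate gives K⁻¹ = [[3/2, 1, -1], [-7/4, -1, 1], [9/4, 2, -1]].
M = (N + P)K⁻¹ = [[5, -3, -3], [5, -3, 3]].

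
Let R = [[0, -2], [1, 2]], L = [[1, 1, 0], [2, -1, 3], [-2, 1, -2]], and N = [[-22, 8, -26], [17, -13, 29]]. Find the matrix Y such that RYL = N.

Isolating Y: multiply by R⁻¹ from the left and L⁻¹ from the right, so Y = R⁻¹NL⁻¹.
R has determinant 2; R⁻¹ = [[1, 1], [-1/2, 0]].
det L = -3; the adjugate gives L⁻¹ = [[1/3, -2/3, -1], [2/3, 2/3, 1], [0, 1, 1]].
R⁻¹N = [[-5, -5, 3], [11, -4, 13]].
Y = (R⁻¹N)L⁻¹ = [[-5, 3, 3], [1, 3, -2]].

Y = [[-5, 3, 3], [1, 3, -2]]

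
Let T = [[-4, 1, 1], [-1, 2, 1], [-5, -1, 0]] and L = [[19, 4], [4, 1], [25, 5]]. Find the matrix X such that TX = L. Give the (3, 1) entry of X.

-1

Left-multiplying both sides by T⁻¹ gives X = T⁻¹L.
T has determinant 2; T⁻¹ = [[1/2, -1/2, -1/2], [-5/2, 5/2, 3/2], [11/2, -9/2, -7/2]].
X = T⁻¹L = [[1/2, -1/2, -1/2], [-5/2, 5/2, 3/2], [11/2, -9/2, -7/2]] · [[19, 4], [4, 1], [25, 5]] = [[-5, -1], [0, 0], [-1, 0]].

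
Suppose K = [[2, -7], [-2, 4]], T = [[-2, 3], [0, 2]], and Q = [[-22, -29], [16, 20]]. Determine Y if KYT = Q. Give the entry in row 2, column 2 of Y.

3

Y = K⁻¹QT⁻¹ (apply K⁻¹ on the left and T⁻¹ on the right).
det K = -6; the adjugate gives K⁻¹ = [[-2/3, -7/6], [-1/3, -1/3]].
det T = -4; the adjugate gives T⁻¹ = [[-1/2, 3/4], [0, 1/2]].
K⁻¹Q = [[-4, -4], [2, 3]].
Y = (K⁻¹Q)T⁻¹ = [[2, -5], [-1, 3]].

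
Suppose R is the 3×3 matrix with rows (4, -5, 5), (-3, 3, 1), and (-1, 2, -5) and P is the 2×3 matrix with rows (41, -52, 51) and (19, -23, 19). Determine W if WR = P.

W = [[6, -4, -5], [4, -1, 0]]

Right-multiplying both sides by R⁻¹ gives W = PR⁻¹.
R has determinant -3; R⁻¹ = [[17/3, 5, 20/3], [16/3, 5, 19/3], [1, 1, 1]].
W = PR⁻¹ = [[41, -52, 51], [19, -23, 19]] · [[17/3, 5, 20/3], [16/3, 5, 19/3], [1, 1, 1]] = [[6, -4, -5], [4, -1, 0]].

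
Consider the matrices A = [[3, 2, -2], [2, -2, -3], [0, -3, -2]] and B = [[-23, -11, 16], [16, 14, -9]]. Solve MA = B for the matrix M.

Right-multiplying both sides by A⁻¹ gives M = BA⁻¹.
det A = 5, so A⁻¹ = [[-1, 2, -2], [4/5, -6/5, 1], [-6/5, 9/5, -2]].
M = BA⁻¹ = [[-23, -11, 16], [16, 14, -9]] · [[-1, 2, -2], [4/5, -6/5, 1], [-6/5, 9/5, -2]] = [[-5, -4, 3], [6, -1, 0]].

M = [[-5, -4, 3], [6, -1, 0]]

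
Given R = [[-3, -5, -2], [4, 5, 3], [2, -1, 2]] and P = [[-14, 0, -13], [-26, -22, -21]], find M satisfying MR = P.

R is on the right of M, so right-multiply by R⁻¹: M = PR⁻¹.
det R = -1; the adjugate gives R⁻¹ = [[-13, -12, 5], [2, 2, -1], [14, 13, -5]].
M = PR⁻¹ = [[-14, 0, -13], [-26, -22, -21]] · [[-13, -12, 5], [2, 2, -1], [14, 13, -5]] = [[0, -1, -5], [0, -5, -3]].

M = [[0, -1, -5], [0, -5, -3]]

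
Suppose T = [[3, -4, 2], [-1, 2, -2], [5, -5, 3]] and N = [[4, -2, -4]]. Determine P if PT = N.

P = [[3, 5, 0]]

Since T sits to the right of P, P = NT⁻¹.
det T = 6, so T⁻¹ = [[-2/3, 1/3, 2/3], [-7/6, -1/6, 2/3], [-5/6, -5/6, 1/3]].
P = NT⁻¹ = [[4, -2, -4]] · [[-2/3, 1/3, 2/3], [-7/6, -1/6, 2/3], [-5/6, -5/6, 1/3]] = [[3, 5, 0]].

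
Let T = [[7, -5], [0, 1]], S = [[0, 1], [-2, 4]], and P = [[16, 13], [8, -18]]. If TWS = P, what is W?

W = [[5, -4], [-2, -4]]

W = T⁻¹PS⁻¹ (apply T⁻¹ on the left and S⁻¹ on the right).
det T = 7; the adjugate gives T⁻¹ = [[1/7, 5/7], [0, 1]].
det S = 2; the adjugate gives S⁻¹ = [[2, -1/2], [1, 0]].
T⁻¹P = [[8, -11], [8, -18]].
W = (T⁻¹P)S⁻¹ = [[5, -4], [-2, -4]].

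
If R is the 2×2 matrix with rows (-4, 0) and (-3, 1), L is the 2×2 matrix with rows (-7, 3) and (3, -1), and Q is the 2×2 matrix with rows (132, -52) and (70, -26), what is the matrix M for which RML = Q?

M = R⁻¹QL⁻¹ (apply R⁻¹ on the left and L⁻¹ on the right).
det R = -4, so R⁻¹ = [[-1/4, 0], [-3/4, 1]].
det L = -2, so L⁻¹ = [[1/2, 3/2], [3/2, 7/2]].
R⁻¹Q = [[-33, 13], [-29, 13]].
M = (R⁻¹Q)L⁻¹ = [[3, -4], [5, 2]].

M = [[3, -4], [5, 2]]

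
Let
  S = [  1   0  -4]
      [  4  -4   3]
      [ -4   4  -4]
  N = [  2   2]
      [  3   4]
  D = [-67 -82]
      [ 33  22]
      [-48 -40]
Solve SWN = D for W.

W = S⁻¹DN⁻¹ (apply S⁻¹ on the left and N⁻¹ on the right).
det S = 4; the adjugate gives S⁻¹ = [[1, -4, -4], [1, -5, -19/4], [0, -1, -1]].
det N = 2, so N⁻¹ = [[2, -1], [-3/2, 1]].
S⁻¹D = [[-7, -10], [-4, -2], [15, 18]].
W = (S⁻¹D)N⁻¹ = [[1, -3], [-5, 2], [3, 3]].

W = [[1, -3], [-5, 2], [3, 3]]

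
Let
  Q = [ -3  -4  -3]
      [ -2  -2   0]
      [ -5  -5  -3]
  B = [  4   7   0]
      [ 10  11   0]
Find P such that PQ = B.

P = [[-3, -5, 3], [-1, -6, 1]]

Since Q sits to the right of P, P = BQ⁻¹.
det Q = 6, so Q⁻¹ = [[1, 1/2, -1], [-1, -1, 1], [0, 5/6, -1/3]].
P = BQ⁻¹ = [[4, 7, 0], [10, 11, 0]] · [[1, 1/2, -1], [-1, -1, 1], [0, 5/6, -1/3]] = [[-3, -5, 3], [-1, -6, 1]].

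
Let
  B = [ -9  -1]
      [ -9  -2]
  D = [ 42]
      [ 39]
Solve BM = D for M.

Since B multiplies M on the left, M = B⁻¹D.
det B = 9, so B⁻¹ = [[-2/9, 1/9], [1, -1]].
M = B⁻¹D = [[-2/9, 1/9], [1, -1]] · [[42], [39]] = [[-5], [3]].

M = [[-5], [3]]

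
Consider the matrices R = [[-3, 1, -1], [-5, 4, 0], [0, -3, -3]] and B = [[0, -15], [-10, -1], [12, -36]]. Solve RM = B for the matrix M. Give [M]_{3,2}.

6

Since R multiplies M on the left, M = R⁻¹B.
R has determinant 6; R⁻¹ = [[-2, 1, 2/3], [-5/2, 3/2, 5/6], [5/2, -3/2, -7/6]].
M = R⁻¹B = [[-2, 1, 2/3], [-5/2, 3/2, 5/6], [5/2, -3/2, -7/6]] · [[0, -15], [-10, -1], [12, -36]] = [[-2, 5], [-5, 6], [1, 6]].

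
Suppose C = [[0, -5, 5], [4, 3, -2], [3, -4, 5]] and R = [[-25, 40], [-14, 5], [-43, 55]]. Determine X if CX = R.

X = [[-6, 6], [0, -3], [-5, 5]]

Since C multiplies X on the left, X = C⁻¹R.
det C = 5, so C⁻¹ = [[7/5, 1, -1], [-26/5, -3, 4], [-5, -3, 4]].
X = C⁻¹R = [[7/5, 1, -1], [-26/5, -3, 4], [-5, -3, 4]] · [[-25, 40], [-14, 5], [-43, 55]] = [[-6, 6], [0, -3], [-5, 5]].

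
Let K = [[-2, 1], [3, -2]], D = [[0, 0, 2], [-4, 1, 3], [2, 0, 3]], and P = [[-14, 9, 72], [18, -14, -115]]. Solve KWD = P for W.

W = [[-4, -4, -3], [-2, 1, 5]]

Left-multiply by K⁻¹ and right-multiply by D⁻¹: W = K⁻¹PD⁻¹.
det K = 1, so K⁻¹ = [[-2, -1], [-3, -2]].
det D = -4, so D⁻¹ = [[-3/4, 0, 1/2], [-9/2, 1, 2], [1/2, 0, 0]].
K⁻¹P = [[10, -4, -29], [6, 1, 14]].
W = (K⁻¹P)D⁻¹ = [[-4, -4, -3], [-2, 1, 5]].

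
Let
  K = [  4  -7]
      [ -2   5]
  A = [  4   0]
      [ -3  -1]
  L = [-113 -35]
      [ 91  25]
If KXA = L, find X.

X = [[3, 0], [2, -5]]

Left-multiply by K⁻¹ and right-multiply by A⁻¹: X = K⁻¹LA⁻¹.
det K = 6; the adjugate gives K⁻¹ = [[5/6, 7/6], [1/3, 2/3]].
A has determinant -4; A⁻¹ = [[1/4, 0], [-3/4, -1]].
K⁻¹L = [[12, 0], [23, 5]].
X = (K⁻¹L)A⁻¹ = [[3, 0], [2, -5]].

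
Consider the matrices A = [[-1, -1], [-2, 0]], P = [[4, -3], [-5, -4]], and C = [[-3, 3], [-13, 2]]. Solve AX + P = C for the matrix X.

AX = C − P = [[-7, 6], [-8, 6]].
A is on the left of X, so left-multiply by A⁻¹: X = A⁻¹(C − P).
det A = -2; the adjugate gives A⁻¹ = [[0, -1/2], [-1, 1/2]].
X = A⁻¹(C − P) = [[4, -3], [3, -3]].

X = [[4, -3], [3, -3]]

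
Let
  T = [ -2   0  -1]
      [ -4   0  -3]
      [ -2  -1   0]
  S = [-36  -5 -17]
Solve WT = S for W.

Right-multiplying both sides by T⁻¹ gives W = ST⁻¹.
det T = 2, so T⁻¹ = [[-3/2, 1/2, 0], [3, -1, -1], [2, -1, 0]].
W = ST⁻¹ = [[-36, -5, -17]] · [[-3/2, 1/2, 0], [3, -1, -1], [2, -1, 0]] = [[5, 4, 5]].

W = [[5, 4, 5]]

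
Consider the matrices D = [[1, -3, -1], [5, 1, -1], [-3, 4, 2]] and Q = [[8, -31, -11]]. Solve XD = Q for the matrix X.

Right-multiplying both sides by D⁻¹ gives X = QD⁻¹.
D has determinant 4; D⁻¹ = [[3/2, 1/2, 1], [-7/4, -1/4, -1], [23/4, 5/4, 4]].
X = QD⁻¹ = [[8, -31, -11]] · [[3/2, 1/2, 1], [-7/4, -1/4, -1], [23/4, 5/4, 4]] = [[3, -2, -5]].

X = [[3, -2, -5]]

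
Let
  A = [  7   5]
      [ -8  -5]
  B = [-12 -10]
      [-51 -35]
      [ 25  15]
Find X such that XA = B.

X = [[-4, -2], [-5, 2], [-1, -4]]

A is on the right of X, so right-multiply by A⁻¹: X = BA⁻¹.
det A = 5, so A⁻¹ = [[-1, -1], [8/5, 7/5]].
X = BA⁻¹ = [[-12, -10], [-51, -35], [25, 15]] · [[-1, -1], [8/5, 7/5]] = [[-4, -2], [-5, 2], [-1, -4]].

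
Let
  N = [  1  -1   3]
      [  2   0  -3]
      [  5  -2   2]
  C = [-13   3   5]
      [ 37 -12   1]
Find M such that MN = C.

Since N sits to the right of M, M = CN⁻¹.
det N = 1; the adjugate gives N⁻¹ = [[-6, -4, 3], [-19, -13, 9], [-4, -3, 2]].
M = CN⁻¹ = [[-13, 3, 5], [37, -12, 1]] · [[-6, -4, 3], [-19, -13, 9], [-4, -3, 2]] = [[1, -2, -2], [2, 5, 5]].

M = [[1, -2, -2], [2, 5, 5]]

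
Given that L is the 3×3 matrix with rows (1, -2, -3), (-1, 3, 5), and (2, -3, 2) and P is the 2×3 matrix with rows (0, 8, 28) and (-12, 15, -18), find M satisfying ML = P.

Right-multiplying both sides by L⁻¹ gives M = PL⁻¹.
det L = 6, so L⁻¹ = [[7/2, 13/6, -1/6], [2, 4/3, -1/3], [-1/2, -1/6, 1/6]].
M = PL⁻¹ = [[0, 8, 28], [-12, 15, -18]] · [[7/2, 13/6, -1/6], [2, 4/3, -1/3], [-1/2, -1/6, 1/6]] = [[2, 6, 2], [-3, -3, -6]].

M = [[2, 6, 2], [-3, -3, -6]]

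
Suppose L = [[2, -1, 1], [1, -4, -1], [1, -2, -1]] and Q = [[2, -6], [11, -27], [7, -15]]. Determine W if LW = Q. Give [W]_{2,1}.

-2

Since L multiplies W on the left, W = L⁻¹Q.
det L = 6; the adjugate gives L⁻¹ = [[1/3, -1/2, 5/6], [0, -1/2, 1/2], [1/3, 1/2, -7/6]].
W = L⁻¹Q = [[1/3, -1/2, 5/6], [0, -1/2, 1/2], [1/3, 1/2, -7/6]] · [[2, -6], [11, -27], [7, -15]] = [[1, -1], [-2, 6], [-2, 2]].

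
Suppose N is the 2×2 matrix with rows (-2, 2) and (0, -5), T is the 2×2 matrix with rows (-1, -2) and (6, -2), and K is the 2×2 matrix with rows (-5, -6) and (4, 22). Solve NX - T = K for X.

X = [[1, 0], [-2, -4]]

NX = K + T = [[-6, -8], [10, 20]].
Since N multiplies X on the left, X = N⁻¹(K + T).
det N = 10, so N⁻¹ = [[-1/2, -1/5], [0, -1/5]].
X = N⁻¹(K + T) = [[1, 0], [-2, -4]].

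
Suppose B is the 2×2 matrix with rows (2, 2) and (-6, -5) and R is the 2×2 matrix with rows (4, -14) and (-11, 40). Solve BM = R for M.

M = [[1, -5], [1, -2]]

B is on the left of M, so left-multiply by B⁻¹: M = B⁻¹R.
B has determinant 2; B⁻¹ = [[-5/2, -1], [3, 1]].
M = B⁻¹R = [[-5/2, -1], [3, 1]] · [[4, -14], [-11, 40]] = [[1, -5], [1, -2]].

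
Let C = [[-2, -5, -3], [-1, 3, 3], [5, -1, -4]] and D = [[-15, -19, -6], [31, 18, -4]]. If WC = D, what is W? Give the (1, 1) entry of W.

2

Since C sits to the right of W, W = DC⁻¹.
det C = 5; the adjugate gives C⁻¹ = [[-9/5, -17/5, -6/5], [11/5, 23/5, 9/5], [-14/5, -27/5, -11/5]].
W = DC⁻¹ = [[-15, -19, -6], [31, 18, -4]] · [[-9/5, -17/5, -6/5], [11/5, 23/5, 9/5], [-14/5, -27/5, -11/5]] = [[2, -4, -3], [-5, -1, 4]].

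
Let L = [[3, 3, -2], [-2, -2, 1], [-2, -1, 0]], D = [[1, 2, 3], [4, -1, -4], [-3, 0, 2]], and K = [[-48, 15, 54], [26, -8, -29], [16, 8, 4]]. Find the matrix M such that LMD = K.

Left-multiply by L⁻¹ and right-multiply by D⁻¹: M = L⁻¹KD⁻¹.
L has determinant 1; L⁻¹ = [[1, 2, -1], [-2, -4, 1], [-2, -3, 0]].
det D = -3; the adjugate gives D⁻¹ = [[2/3, 4/3, 5/3], [-4/3, -11/3, -16/3], [1, 2, 3]].
L⁻¹K = [[-12, -9, -8], [8, 10, 12], [18, -6, -21]].
M = (L⁻¹K)D⁻¹ = [[-4, 1, 4], [4, -2, -4], [-1, 4, -1]].

M = [[-4, 1, 4], [4, -2, -4], [-1, 4, -1]]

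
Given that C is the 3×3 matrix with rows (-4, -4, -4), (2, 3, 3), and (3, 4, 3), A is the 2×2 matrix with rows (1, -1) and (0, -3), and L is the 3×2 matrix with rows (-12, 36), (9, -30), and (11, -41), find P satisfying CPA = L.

P = [[0, -1], [2, 4], [1, -1]]

Left-multiply by C⁻¹ and right-multiply by A⁻¹: P = C⁻¹LA⁻¹.
det C = 4, so C⁻¹ = [[-3/4, -1, 0], [3/4, 0, 1], [-1/4, 1, -1]].
det A = -3; the adjugate gives A⁻¹ = [[1, -1/3], [0, -1/3]].
C⁻¹L = [[0, 3], [2, -14], [1, 2]].
P = (C⁻¹L)A⁻¹ = [[0, -1], [2, 4], [1, -1]].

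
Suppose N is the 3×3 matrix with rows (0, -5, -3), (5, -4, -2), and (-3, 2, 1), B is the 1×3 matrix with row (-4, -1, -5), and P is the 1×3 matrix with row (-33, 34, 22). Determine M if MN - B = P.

M = [[-1, -5, 4]]

MN = P + B = [[-37, 33, 17]].
Since N sits to the right of M, M = (P + B)N⁻¹.
det N = 1, so N⁻¹ = [[0, -1, -2], [1, -9, -15], [-2, 15, 25]].
M = (P + B)N⁻¹ = [[-1, -5, 4]].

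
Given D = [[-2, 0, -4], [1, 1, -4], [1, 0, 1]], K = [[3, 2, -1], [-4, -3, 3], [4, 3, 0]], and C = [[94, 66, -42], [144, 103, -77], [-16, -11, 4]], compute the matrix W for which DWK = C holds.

Left-multiply by D⁻¹ and right-multiply by K⁻¹: W = D⁻¹CK⁻¹.
D has determinant 2; D⁻¹ = [[1/2, 0, 2], [-5/2, 1, -6], [-1/2, 0, -1]].
det K = -3; the adjugate gives K⁻¹ = [[3, 1, -1], [-4, -4/3, 5/3], [0, 1/3, 1/3]].
D⁻¹C = [[15, 11, -13], [5, 4, 4], [-31, -22, 17]].
W = (D⁻¹C)K⁻¹ = [[1, -4, -1], [-1, 1, 3], [-5, 4, 0]].

W = [[1, -4, -1], [-1, 1, 3], [-5, 4, 0]]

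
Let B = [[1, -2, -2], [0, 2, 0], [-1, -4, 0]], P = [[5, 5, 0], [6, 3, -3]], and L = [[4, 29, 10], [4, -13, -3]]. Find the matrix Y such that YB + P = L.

Y = [[-5, -1, -4], [0, -4, 2]]

YB = L − P = [[-1, 24, 10], [-2, -16, 0]].
Since B sits to the right of Y, Y = (L − P)B⁻¹.
B has determinant -4; B⁻¹ = [[0, -2, -1], [0, 1/2, 0], [-1/2, -3/2, -1/2]].
Y = (L − P)B⁻¹ = [[-5, -1, -4], [0, -4, 2]].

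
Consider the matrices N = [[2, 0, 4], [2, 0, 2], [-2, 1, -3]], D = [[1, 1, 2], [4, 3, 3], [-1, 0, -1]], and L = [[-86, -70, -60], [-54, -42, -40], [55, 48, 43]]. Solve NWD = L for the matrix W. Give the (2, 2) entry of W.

-4

W = N⁻¹LD⁻¹ (apply N⁻¹ on the left and D⁻¹ on the right).
N has determinant 4; N⁻¹ = [[-1/2, 1, 0], [1/2, 1/2, 1], [1/2, -1/2, 0]].
D has determinant 4; D⁻¹ = [[-3/4, 1/4, -3/4], [1/4, 1/4, 5/4], [3/4, -1/4, -1/4]].
N⁻¹L = [[-11, -7, -10], [-15, -8, -7], [-16, -14, -10]].
W = (N⁻¹L)D⁻¹ = [[-1, -2, 2], [4, -4, 3], [1, -5, -3]].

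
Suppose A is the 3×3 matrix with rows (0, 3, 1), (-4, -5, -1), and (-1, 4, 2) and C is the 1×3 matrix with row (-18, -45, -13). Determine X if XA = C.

X = [[-4, 5, -2]]

A is on the right of X, so right-multiply by A⁻¹: X = CA⁻¹.
A has determinant 6; A⁻¹ = [[-1, -1/3, 1/3], [3/2, 1/6, -2/3], [-7/2, -1/2, 2]].
X = CA⁻¹ = [[-18, -45, -13]] · [[-1, -1/3, 1/3], [3/2, 1/6, -2/3], [-7/2, -1/2, 2]] = [[-4, 5, -2]].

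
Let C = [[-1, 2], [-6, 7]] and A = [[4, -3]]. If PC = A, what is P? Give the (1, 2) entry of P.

-1

Right-multiplying both sides by C⁻¹ gives P = AC⁻¹.
det C = 5; the adjugate gives C⁻¹ = [[7/5, -2/5], [6/5, -1/5]].
P = AC⁻¹ = [[4, -3]] · [[7/5, -2/5], [6/5, -1/5]] = [[2, -1]].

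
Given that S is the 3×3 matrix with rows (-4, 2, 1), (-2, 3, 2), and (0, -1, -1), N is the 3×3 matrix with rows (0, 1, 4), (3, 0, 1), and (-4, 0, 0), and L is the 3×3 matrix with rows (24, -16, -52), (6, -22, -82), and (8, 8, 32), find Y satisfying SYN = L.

Y = [[1, -3, -1], [-4, 0, -3], [-4, 0, 5]]

Isolating Y: multiply by S⁻¹ from the left and N⁻¹ from the right, so Y = S⁻¹LN⁻¹.
S has determinant 2; S⁻¹ = [[-1/2, 1/2, 1/2], [-1, 2, 3], [1, -2, -4]].
N has determinant -4; N⁻¹ = [[0, 0, -1/4], [1, -4, -3], [0, 1, 3/4]].
S⁻¹L = [[-5, 1, 1], [12, -4, -16], [-20, -4, -16]].
Y = (S⁻¹L)N⁻¹ = [[1, -3, -1], [-4, 0, -3], [-4, 0, 5]].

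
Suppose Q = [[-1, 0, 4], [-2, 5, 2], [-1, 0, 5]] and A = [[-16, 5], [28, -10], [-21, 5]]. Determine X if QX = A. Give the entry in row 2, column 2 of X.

Q is on the left of X, so left-multiply by Q⁻¹: X = Q⁻¹A.
Q has determinant -5; Q⁻¹ = [[-5, 0, 4], [-8/5, 1/5, 6/5], [-1, 0, 1]].
X = Q⁻¹A = [[-5, 0, 4], [-8/5, 1/5, 6/5], [-1, 0, 1]] · [[-16, 5], [28, -10], [-21, 5]] = [[-4, -5], [6, -4], [-5, 0]].

-4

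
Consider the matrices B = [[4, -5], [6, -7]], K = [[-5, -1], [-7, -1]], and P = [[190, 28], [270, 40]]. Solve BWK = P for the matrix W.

Isolating W: multiply by B⁻¹ from the left and K⁻¹ from the right, so W = B⁻¹PK⁻¹.
B has determinant 2; B⁻¹ = [[-7/2, 5/2], [-3, 2]].
det K = -2, so K⁻¹ = [[1/2, -1/2], [-7/2, 5/2]].
B⁻¹P = [[10, 2], [-30, -4]].
W = (B⁻¹P)K⁻¹ = [[-2, 0], [-1, 5]].

W = [[-2, 0], [-1, 5]]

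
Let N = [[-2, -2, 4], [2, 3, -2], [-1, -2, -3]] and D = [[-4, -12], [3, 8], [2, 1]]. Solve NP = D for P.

P = [[-1, 6], [1, -2], [-1, -1]]

Left-multiplying both sides by N⁻¹ gives P = N⁻¹D.
det N = 6, so N⁻¹ = [[-13/6, -7/3, -4/3], [4/3, 5/3, 2/3], [-1/6, -1/3, -1/3]].
P = N⁻¹D = [[-13/6, -7/3, -4/3], [4/3, 5/3, 2/3], [-1/6, -1/3, -1/3]] · [[-4, -12], [3, 8], [2, 1]] = [[-1, 6], [1, -2], [-1, -1]].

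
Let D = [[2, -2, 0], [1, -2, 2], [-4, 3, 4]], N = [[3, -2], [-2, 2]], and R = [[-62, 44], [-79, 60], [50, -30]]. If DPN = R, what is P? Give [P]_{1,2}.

Left-multiply by D⁻¹ and right-multiply by N⁻¹: P = D⁻¹RN⁻¹.
det D = -4; the adjugate gives D⁻¹ = [[7/2, -2, 1], [3, -2, 1], [5/4, -1/2, 1/2]].
det N = 2, so N⁻¹ = [[1, 1], [1, 3/2]].
D⁻¹R = [[-9, 4], [22, -18], [-13, 10]].
P = (D⁻¹R)N⁻¹ = [[-5, -3], [4, -5], [-3, 2]].

-3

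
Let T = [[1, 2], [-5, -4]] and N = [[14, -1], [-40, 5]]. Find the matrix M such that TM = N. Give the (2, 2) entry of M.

0

Since T multiplies M on the left, M = T⁻¹N.
det T = 6, so T⁻¹ = [[-2/3, -1/3], [5/6, 1/6]].
M = T⁻¹N = [[-2/3, -1/3], [5/6, 1/6]] · [[14, -1], [-40, 5]] = [[4, -1], [5, 0]].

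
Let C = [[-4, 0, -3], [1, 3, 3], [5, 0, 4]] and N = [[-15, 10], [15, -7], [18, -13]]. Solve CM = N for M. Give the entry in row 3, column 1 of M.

Since C multiplies M on the left, M = C⁻¹N.
det C = -3; the adjugate gives C⁻¹ = [[-4, 0, -3], [-11/3, 1/3, -3], [5, 0, 4]].
M = C⁻¹N = [[-4, 0, -3], [-11/3, 1/3, -3], [5, 0, 4]] · [[-15, 10], [15, -7], [18, -13]] = [[6, -1], [6, 0], [-3, -2]].

-3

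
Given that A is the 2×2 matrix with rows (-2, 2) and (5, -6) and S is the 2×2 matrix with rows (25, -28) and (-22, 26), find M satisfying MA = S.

Since A sits to the right of M, M = SA⁻¹.
det A = 2; the adjugate gives A⁻¹ = [[-3, -1], [-5/2, -1]].
M = SA⁻¹ = [[25, -28], [-22, 26]] · [[-3, -1], [-5/2, -1]] = [[-5, 3], [1, -4]].

M = [[-5, 3], [1, -4]]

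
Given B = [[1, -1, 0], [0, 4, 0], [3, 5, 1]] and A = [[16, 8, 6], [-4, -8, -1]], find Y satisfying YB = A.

Y = [[-2, -6, 6], [-1, -1, -1]]

Right-multiplying both sides by B⁻¹ gives Y = AB⁻¹.
B has determinant 4; B⁻¹ = [[1, 1/4, 0], [0, 1/4, 0], [-3, -2, 1]].
Y = AB⁻¹ = [[16, 8, 6], [-4, -8, -1]] · [[1, 1/4, 0], [0, 1/4, 0], [-3, -2, 1]] = [[-2, -6, 6], [-1, -1, -1]].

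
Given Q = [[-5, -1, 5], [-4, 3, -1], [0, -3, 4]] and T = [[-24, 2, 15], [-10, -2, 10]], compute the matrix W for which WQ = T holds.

W = [[4, 1, -1], [2, 0, 0]]

Since Q sits to the right of W, W = TQ⁻¹.
Q has determinant -1; Q⁻¹ = [[-9, 11, 14], [-16, 20, 25], [-12, 15, 19]].
W = TQ⁻¹ = [[-24, 2, 15], [-10, -2, 10]] · [[-9, 11, 14], [-16, 20, 25], [-12, 15, 19]] = [[4, 1, -1], [2, 0, 0]].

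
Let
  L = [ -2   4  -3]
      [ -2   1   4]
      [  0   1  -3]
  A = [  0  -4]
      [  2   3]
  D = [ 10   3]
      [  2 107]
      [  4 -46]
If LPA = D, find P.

P = [[2, -3], [-2, -1], [-5, -1]]

Isolating P: multiply by L⁻¹ from the left and A⁻¹ from the right, so P = L⁻¹DA⁻¹.
L has determinant -4; L⁻¹ = [[7/4, -9/4, -19/4], [3/2, -3/2, -7/2], [1/2, -1/2, -3/2]].
A has determinant 8; A⁻¹ = [[3/8, 1/2], [-1/4, 0]].
L⁻¹D = [[-6, -17], [-2, 5], [-2, 17]].
P = (L⁻¹D)A⁻¹ = [[2, -3], [-2, -1], [-5, -1]].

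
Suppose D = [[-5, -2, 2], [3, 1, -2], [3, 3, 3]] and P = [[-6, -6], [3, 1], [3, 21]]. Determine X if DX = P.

Left-multiplying both sides by D⁻¹ gives X = D⁻¹P.
det D = -3, so D⁻¹ = [[-3, -4, -2/3], [5, 7, 4/3], [-2, -3, -1/3]].
X = D⁻¹P = [[-3, -4, -2/3], [5, 7, 4/3], [-2, -3, -1/3]] · [[-6, -6], [3, 1], [3, 21]] = [[4, 0], [-5, 5], [2, 2]].

X = [[4, 0], [-5, 5], [2, 2]]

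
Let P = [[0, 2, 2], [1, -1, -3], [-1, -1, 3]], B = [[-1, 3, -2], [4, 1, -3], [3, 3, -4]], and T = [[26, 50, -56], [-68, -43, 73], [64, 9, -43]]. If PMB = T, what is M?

Left-multiply by P⁻¹ and right-multiply by B⁻¹: M = P⁻¹TB⁻¹.
det P = -4, so P⁻¹ = [[3/2, 2, 1], [0, -1/2, -1/2], [1/2, 1/2, 1/2]].
B has determinant -2; B⁻¹ = [[-5/2, -3, 7/2], [-7/2, -5, 11/2], [-9/2, -6, 13/2]].
P⁻¹T = [[-33, -2, 19], [2, 17, -15], [11, 8, -13]].
M = (P⁻¹T)B⁻¹ = [[4, -5, -3], [3, -1, 3], [3, 5, -2]].

M = [[4, -5, -3], [3, -1, 3], [3, 5, -2]]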